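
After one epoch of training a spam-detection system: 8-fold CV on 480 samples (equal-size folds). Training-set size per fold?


Fold size = 480/8 = 60
Training per fold = 480 - 60 = 420

420


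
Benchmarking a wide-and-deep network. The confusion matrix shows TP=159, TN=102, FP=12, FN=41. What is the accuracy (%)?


Accuracy = (TP+TN)/(TP+TN+FP+FN)
= (159+102)/(314)
= 261/314 = 83.12%

83.12%


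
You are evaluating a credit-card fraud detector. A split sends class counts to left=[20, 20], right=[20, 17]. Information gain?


Parent = [40, 37], H_parent = 0.9989
H_left = 1 (n=40), H_right = 0.9953 (n=37)
H_children = (40/77)·1 + (37/77)·0.9953 = 0.9977
IG = 0.9989 - 0.9977 = 0.0012

0.0012


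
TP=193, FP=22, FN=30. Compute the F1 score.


Precision = 193/215 = 0.8977
Recall = 193/223 = 0.8655
F1 = 2·P·R/(P+R) = 2·TP/(2·TP+FP+FN) = 386/(386+22+30) = 386/438 = 0.8813

0.8813


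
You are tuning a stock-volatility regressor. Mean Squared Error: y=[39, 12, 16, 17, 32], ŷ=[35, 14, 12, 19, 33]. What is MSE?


Squared errors: (39-35)²=16, (12-14)²=4, (16-12)²=16, (17-19)²=4, (32-33)²=1
Sum = 41
MSE = 41/5 = 41/5

41/5


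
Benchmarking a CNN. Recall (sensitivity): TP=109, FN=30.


Recall = TP/(TP+FN)
= 109/(109+30)
= 109/139 = 78.42%

78.42%


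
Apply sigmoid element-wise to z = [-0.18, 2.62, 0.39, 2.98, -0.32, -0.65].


σ(-0.18) = 1/(1+e^0.18) = 0.4551
σ(2.62) = 1/(1+e^-2.62) = 0.9321
σ(0.39) = 1/(1+e^-0.39) = 0.5963
σ(2.98) = 1/(1+e^-2.98) = 0.9517
σ(-0.32) = 1/(1+e^0.32) = 0.4207
σ(-0.65) = 1/(1+e^0.65) = 0.343
result = [0.4551, 0.9321, 0.5963, 0.9517, 0.4207, 0.343]

[0.4551, 0.9321, 0.5963, 0.9517, 0.4207, 0.343]


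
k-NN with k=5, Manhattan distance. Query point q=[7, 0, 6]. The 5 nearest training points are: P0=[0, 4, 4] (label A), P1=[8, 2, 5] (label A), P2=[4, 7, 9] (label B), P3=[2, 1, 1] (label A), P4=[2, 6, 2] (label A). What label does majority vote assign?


d(q,P0) = 13  (label A)
d(q,P1) = 4  (label A)
d(q,P2) = 13  (label B)
d(q,P3) = 11  (label A)
d(q,P4) = 15  (label A)
Votes: A=4, B=1
Majority → A

A


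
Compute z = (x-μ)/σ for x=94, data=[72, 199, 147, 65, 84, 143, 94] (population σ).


μ = 114.8571, σ = 45.6929
z = (94 - 114.8571)/45.6929 = -0.4565

-0.4565


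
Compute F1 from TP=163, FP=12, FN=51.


Precision = 163/175 = 0.9314
Recall = 163/214 = 0.7617
F1 = 2·P·R/(P+R) = 2·TP/(2·TP+FP+FN) = 326/(326+12+51) = 326/389 = 0.838

0.838


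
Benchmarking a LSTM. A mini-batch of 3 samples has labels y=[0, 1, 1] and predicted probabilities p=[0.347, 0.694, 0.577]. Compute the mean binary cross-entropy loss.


L[0] = -ln(1-0.347) = -ln(0.653) = 0.4262
L[1] = -ln(0.694) = 0.3653
L[2] = -ln(0.577) = 0.5499
mean = (0.4262 + 0.3653 + 0.5499)/3 = 0.4471

0.4471


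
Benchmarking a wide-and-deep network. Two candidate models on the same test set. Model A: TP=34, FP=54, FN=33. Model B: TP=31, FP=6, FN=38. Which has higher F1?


Model A: P=34/88=0.3864, R=34/67=0.5075, F1=2PR/(P+R)=2TP/(2TP+FP+FN)=68/155=0.4387
Model B: P=31/37=0.8378, R=31/69=0.4493, F1=2PR/(P+R)=2TP/(2TP+FP+FN)=62/106=0.5849
0.4387 < 0.5849 → Model B

Model B


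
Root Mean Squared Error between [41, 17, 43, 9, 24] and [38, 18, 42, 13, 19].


MSE = 52/5 = 10.4
RMSE = √(52/5) = 3.2249

3.2249


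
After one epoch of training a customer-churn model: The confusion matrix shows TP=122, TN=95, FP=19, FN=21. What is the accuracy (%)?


Accuracy = (TP+TN)/(TP+TN+FP+FN)
= (122+95)/(257)
= 217/257 = 84.44%

84.44%


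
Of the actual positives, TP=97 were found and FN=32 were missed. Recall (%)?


Recall = TP/(TP+FN)
= 97/(97+32)
= 97/129 = 75.19%

75.19%


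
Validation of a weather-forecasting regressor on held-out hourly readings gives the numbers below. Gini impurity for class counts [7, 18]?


Probabilities: [7/25, 18/25] ≈ [0.28, 0.72]
Σpᵢ² = (49 + 324)/25² = 373/625
Gini = 1 - Σpᵢ² = 1 - 373/625 = 0.4032

0.4032


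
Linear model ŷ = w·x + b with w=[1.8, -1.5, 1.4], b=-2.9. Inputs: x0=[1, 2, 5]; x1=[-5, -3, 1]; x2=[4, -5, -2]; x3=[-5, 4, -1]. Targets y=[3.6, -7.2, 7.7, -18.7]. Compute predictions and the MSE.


ŷ0 = (1.8)·(1) + (-1.5)·(2) + (1.4)·(5) - 2.9 = 2.9
ŷ1 = (1.8)·(-5) + (-1.5)·(-3) + (1.4)·(1) - 2.9 = -6.0
ŷ2 = (1.8)·(4) + (-1.5)·(-5) + (1.4)·(-2) - 2.9 = 9.0
ŷ3 = (1.8)·(-5) + (-1.5)·(4) + (1.4)·(-1) - 2.9 = -19.3
errors² = [0.49, 1.44, 1.69, 0.36]
MSE = 3.9800/4 = 0.995

0.995


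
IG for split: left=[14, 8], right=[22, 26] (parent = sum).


Parent = [36, 34], H_parent = 0.9994
H_left = 0.9457 (n=22), H_right = 0.995 (n=48)
H_children = (22/70)·0.9457 + (48/70)·0.995 = 0.9795
IG = 0.9994 - 0.9795 = 0.0199

0.0199


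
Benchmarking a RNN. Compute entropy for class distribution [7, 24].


Probabilities: [7/31, 24/31] ≈ [0.2258, 0.7742]
H = -((7/31)·log₂(7/31) + (24/31)·log₂(24/31))
  = 0.7706 bits

0.7706 bits


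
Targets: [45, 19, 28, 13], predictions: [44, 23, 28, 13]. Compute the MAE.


Absolute errors: |45-44|=1, |19-23|=4, |28-28|=0, |13-13|=0
Sum = 5
MAE = 5/4 = 5/4

5/4


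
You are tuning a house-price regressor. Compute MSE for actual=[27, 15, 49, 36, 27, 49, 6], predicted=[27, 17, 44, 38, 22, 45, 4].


Squared errors: (27-27)²=0, (15-17)²=4, (49-44)²=25, (36-38)²=4, (27-22)²=25, (49-45)²=16, (6-4)²=4
Sum = 78
MSE = 78/7 = 78/7

78/7


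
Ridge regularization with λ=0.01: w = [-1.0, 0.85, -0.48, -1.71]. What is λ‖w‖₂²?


‖w‖₂² = (-1.0)² + (0.85)² + (-0.48)² + (-1.71)²
     = 1 + 0.7225 + 0.2304 + 2.9241
     = 4.877
λ·‖w‖₂² = 0.01·4.877 = 0.04877

0.04877


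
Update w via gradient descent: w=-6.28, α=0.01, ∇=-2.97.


w_new = w - α·∇
= -6.28 - 0.01·-2.97
= -6.28 + 0.0297
= -6.2503

-6.2503


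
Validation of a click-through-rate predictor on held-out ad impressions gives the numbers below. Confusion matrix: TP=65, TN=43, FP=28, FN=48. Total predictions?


Total = TP + TN + FP + FN
= 65 + 43 + 28 + 48
= 184
(Predicted positive: 93, predicted negative: 91)

184


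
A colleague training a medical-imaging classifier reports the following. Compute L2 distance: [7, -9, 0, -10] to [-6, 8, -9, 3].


d = √((7+ 6)² + (-9-8)² + (0+ 9)² + (-10-3)²)
  = √(169 + 289 + 81 + 169)
  = √708 = 26.6083

26.6083


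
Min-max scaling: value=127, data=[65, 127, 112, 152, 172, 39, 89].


min=39, max=172
(127-39)/(172-39) = 88/133 = 0.6617

0.6617


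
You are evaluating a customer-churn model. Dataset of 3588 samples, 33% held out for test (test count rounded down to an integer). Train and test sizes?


Test = ⌊3588·33/100⌋ = 1184
Train = 3588 - 1184 = 2404

Train: 2404, Test: 1184


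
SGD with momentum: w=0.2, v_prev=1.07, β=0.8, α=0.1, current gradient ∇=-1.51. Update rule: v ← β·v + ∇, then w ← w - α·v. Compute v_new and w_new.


v_new = 0.8·1.07 - 1.51 = 0.856 - 1.51 = -0.654
w_new = 0.2 - 0.1·-0.654 = 0.2 + 0.0654 = 0.2654

v_new=-0.654, w_new=0.2654


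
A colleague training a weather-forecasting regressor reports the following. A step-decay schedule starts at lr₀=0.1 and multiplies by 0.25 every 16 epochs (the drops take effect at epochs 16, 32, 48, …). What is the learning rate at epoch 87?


n_drops = ⌊87/16⌋ = 5
lr = 0.1·0.25^5 = 0.1·0.0009765625 = 0.00009765625

0.00009765625


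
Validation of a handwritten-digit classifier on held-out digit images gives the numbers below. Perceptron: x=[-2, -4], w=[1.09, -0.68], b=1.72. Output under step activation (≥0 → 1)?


z = (-2)·(1.09) + (-4)·(-0.68) + 1.72
  = 2.26
step(z) = 1 (z≥0)

1


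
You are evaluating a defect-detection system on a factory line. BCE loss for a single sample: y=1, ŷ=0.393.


BCE = -[y·ln(p) + (1-y)·ln(1-p)]
= -1·ln(0.393) - 0
= -ln(0.393) = 0.9339

0.9339


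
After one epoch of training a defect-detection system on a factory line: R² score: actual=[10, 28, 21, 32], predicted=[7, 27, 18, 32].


ȳ = 22.75
SS_res = Σ(y-ŷ)² = 19
SS_tot = Σ(y-ȳ)² = 278.75
R² = 1 - SS_res/SS_tot = 1 - 0.0682 = 0.9318

0.9318


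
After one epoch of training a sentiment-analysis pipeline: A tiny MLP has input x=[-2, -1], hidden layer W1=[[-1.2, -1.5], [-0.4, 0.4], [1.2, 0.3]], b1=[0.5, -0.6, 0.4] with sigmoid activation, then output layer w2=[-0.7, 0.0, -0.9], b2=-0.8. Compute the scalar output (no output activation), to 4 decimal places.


z1[0] = (-1.2)·(-2) + (-1.5)·(-1) + 0.5 = 4.4
z1[1] = (-0.4)·(-2) + (0.4)·(-1) - 0.6 = -0.2
z1[2] = (1.2)·(-2) + (0.3)·(-1) + 0.4 = -2.3
h = sigmoid(z1) = [0.9879, 0.4502, 0.0911]
output = (-0.7)·(0.9879) + (0.0)·(0.4502) + (-0.9)·(0.0911) - 0.8 = -1.5735

-1.5735


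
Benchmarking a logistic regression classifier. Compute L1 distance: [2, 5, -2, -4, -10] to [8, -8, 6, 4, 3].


d = |2-8| + |5+ 8| + |-2-6| + |-4-4| + |-10-3|
  = 6 + 13 + 8 + 8 + 13
  = 48

48


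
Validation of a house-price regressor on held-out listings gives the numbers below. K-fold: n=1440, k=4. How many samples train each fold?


Fold size = 1440/4 = 360
Training per fold = 1440 - 360 = 1080

1080


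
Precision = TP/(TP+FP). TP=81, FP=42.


Precision = TP/(TP+FP)
= 81/(81+42)
= 81/123 = 65.85%

65.85%


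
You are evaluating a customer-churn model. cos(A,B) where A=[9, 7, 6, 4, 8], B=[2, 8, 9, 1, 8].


A·B = 9·2 + 7·8 + 6·9 + 4·1 + 8·8 = 196
‖A‖ = √246 = 15.6844, ‖B‖ = √214 = 14.6287
cos = 196/(√246·√214) = 196/√52644 = 0.8542

0.8542


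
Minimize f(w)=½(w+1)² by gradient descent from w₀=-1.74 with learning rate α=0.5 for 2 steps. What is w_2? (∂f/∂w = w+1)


step 1: grad = -1.74+1 = -0.74; w = -1.74 - 0.5·(-0.74) = -1.37
step 2: grad = -1.37+1 = -0.37; w = -1.37 - 0.5·(-0.37) = -1.185

-1.185


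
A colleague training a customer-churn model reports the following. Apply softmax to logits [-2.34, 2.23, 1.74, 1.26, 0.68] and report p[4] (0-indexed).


Exponentials: e^-2.34=0.0963, e^2.23=9.2999, e^1.74=5.6973, e^1.26=3.5254, e^0.68=1.9739
Sum = 20.5928
Softmax = [0.0047, 0.4516, 0.2767, 0.1712, 0.0959]
p[4] = 1.9739/20.5928 = 0.0959

0.0959


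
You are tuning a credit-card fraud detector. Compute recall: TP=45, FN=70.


Recall = TP/(TP+FN)
= 45/(45+70)
= 45/115 = 39.13%

39.13%


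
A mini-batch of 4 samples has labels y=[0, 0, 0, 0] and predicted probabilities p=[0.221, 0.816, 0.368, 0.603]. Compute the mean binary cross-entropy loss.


L[0] = -ln(1-0.221) = -ln(0.779) = 0.2497
L[1] = -ln(1-0.816) = -ln(0.184) = 1.6928
L[2] = -ln(1-0.368) = -ln(0.632) = 0.4589
L[3] = -ln(1-0.603) = -ln(0.397) = 0.9238
mean = (0.2497 + 1.6928 + 0.4589 + 0.9238)/4 = 0.8313

0.8313


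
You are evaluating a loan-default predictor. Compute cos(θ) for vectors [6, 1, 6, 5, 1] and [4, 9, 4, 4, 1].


A·B = 6·4 + 1·9 + 6·4 + 5·4 + 1·1 = 78
‖A‖ = √99 = 9.9499, ‖B‖ = √130 = 11.4018
cos = 78/(√99·√130) = 78/√12870 = 0.6876

0.6876


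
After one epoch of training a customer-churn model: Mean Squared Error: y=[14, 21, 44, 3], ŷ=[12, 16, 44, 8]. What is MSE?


Squared errors: (14-12)²=4, (21-16)²=25, (44-44)²=0, (3-8)²=25
Sum = 54
MSE = 54/4 = 27/2

27/2


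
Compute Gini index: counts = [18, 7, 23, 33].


Probabilities: [18/81, 7/81, 23/81, 33/81] ≈ [0.2222, 0.0864, 0.284, 0.4074]
Σpᵢ² = (324 + 49 + 529 + 1089)/81² = 1991/6561
Gini = 1 - Σpᵢ² = 1 - 1991/6561 = 0.6965

0.6965


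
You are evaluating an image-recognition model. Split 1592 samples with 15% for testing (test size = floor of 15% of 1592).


Test = ⌊1592·15/100⌋ = 238
Train = 1592 - 238 = 1354

Train: 1354, Test: 238


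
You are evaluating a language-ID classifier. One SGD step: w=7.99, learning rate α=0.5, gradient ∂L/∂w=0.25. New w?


w_new = w - α·∇
= 7.99 - 0.5·0.25
= 7.99 - 0.125
= 7.865

7.865


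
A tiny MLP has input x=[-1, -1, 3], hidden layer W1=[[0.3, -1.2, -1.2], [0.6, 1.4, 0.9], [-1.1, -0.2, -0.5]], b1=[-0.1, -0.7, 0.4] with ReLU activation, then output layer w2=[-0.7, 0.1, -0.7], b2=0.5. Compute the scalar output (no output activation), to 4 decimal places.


z1[0] = (0.3)·(-1) + (-1.2)·(-1) + (-1.2)·(3) - 0.1 = -2.8
z1[1] = (0.6)·(-1) + (1.4)·(-1) + (0.9)·(3) - 0.7 = 0.0
z1[2] = (-1.1)·(-1) + (-0.2)·(-1) + (-0.5)·(3) + 0.4 = 0.2
h = ReLU(z1) = [0.0, 0.0, 0.2]
output = (-0.7)·(0.0) + (0.1)·(0.0) + (-0.7)·(0.2) + 0.5 = 0.36

0.36


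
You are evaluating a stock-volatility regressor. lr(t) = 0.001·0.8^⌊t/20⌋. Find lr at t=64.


n_drops = ⌊64/20⌋ = 3
lr = 0.001·0.8^3 = 0.001·0.512 = 0.000512

0.000512


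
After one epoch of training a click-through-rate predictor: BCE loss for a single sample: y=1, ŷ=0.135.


BCE = -[y·ln(p) + (1-y)·ln(1-p)]
= -1·ln(0.135) - 0
= -ln(0.135) = 2.0025

2.0025


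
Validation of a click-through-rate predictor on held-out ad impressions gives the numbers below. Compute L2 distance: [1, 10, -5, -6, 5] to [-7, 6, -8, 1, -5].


d = √((1+ 7)² + (10-6)² + (-5+ 8)² + (-6-1)² + (5+ 5)²)
  = √(64 + 16 + 9 + 49 + 100)
  = √238 = 15.4272

15.4272


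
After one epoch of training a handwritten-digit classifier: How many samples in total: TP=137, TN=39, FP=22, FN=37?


Total = TP + TN + FP + FN
= 137 + 39 + 22 + 37
= 235
(Predicted positive: 159, predicted negative: 76)

235


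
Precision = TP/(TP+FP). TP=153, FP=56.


Precision = TP/(TP+FP)
= 153/(153+56)
= 153/209 = 73.21%

73.21%


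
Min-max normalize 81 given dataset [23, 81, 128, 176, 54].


min=23, max=176
(81-23)/(176-23) = 58/153 = 0.3791

0.3791


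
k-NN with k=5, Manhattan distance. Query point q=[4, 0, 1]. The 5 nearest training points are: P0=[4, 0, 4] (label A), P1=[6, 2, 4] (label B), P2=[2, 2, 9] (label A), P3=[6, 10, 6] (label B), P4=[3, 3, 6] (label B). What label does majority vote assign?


d(q,P0) = 3  (label A)
d(q,P1) = 7  (label B)
d(q,P2) = 12  (label A)
d(q,P3) = 17  (label B)
d(q,P4) = 9  (label B)
Votes: A=2, B=3
Majority → B

B


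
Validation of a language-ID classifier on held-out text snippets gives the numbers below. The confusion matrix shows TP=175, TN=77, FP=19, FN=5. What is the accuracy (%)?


Accuracy = (TP+TN)/(TP+TN+FP+FN)
= (175+77)/(276)
= 252/276 = 91.3%

91.3%


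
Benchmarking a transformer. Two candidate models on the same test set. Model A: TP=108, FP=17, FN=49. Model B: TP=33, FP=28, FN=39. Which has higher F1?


Model A: P=108/125=0.864, R=108/157=0.6879, F1=2PR/(P+R)=2TP/(2TP+FP+FN)=216/282=0.766
Model B: P=33/61=0.541, R=33/72=0.4583, F1=2PR/(P+R)=2TP/(2TP+FP+FN)=66/133=0.4962
0.766 > 0.4962 → Model A

Model A


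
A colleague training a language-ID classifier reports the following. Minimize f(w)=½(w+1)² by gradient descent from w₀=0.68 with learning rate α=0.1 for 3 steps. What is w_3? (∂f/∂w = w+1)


step 1: grad = 0.68+1 = 1.68; w = 0.68 - 0.1·(1.68) = 0.512
step 2: grad = 0.512+1 = 1.512; w = 0.512 - 0.1·(1.512) = 0.3608
step 3: grad = 0.3608+1 = 1.3608; w = 0.3608 - 0.1·(1.3608) = 0.22472

0.22472


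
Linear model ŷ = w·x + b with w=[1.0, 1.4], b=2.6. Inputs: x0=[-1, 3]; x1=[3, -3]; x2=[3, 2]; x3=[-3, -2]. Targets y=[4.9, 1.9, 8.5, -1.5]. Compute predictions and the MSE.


ŷ0 = (1.0)·(-1) + (1.4)·(3) + 2.6 = 5.8
ŷ1 = (1.0)·(3) + (1.4)·(-3) + 2.6 = 1.4
ŷ2 = (1.0)·(3) + (1.4)·(2) + 2.6 = 8.4
ŷ3 = (1.0)·(-3) + (1.4)·(-2) + 2.6 = -3.2
errors² = [0.81, 0.25, 0.01, 2.89]
MSE = 3.9600/4 = 0.99

0.99


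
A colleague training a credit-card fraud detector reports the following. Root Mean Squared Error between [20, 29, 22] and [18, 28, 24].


MSE = 9/3 = 3
RMSE = √(9/3) = 1.7321

1.7321


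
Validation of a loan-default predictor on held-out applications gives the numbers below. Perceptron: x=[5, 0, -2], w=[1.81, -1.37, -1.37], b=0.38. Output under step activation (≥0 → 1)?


z = (5)·(1.81) + (0)·(-1.37) + (-2)·(-1.37) + 0.38
  = 12.17
step(z) = 1 (z≥0)

1


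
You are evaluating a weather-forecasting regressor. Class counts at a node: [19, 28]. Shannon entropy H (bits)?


Probabilities: [19/47, 28/47] ≈ [0.4043, 0.5957]
H = -((19/47)·log₂(19/47) + (28/47)·log₂(28/47))
  = 0.9734 bits

0.9734 bits


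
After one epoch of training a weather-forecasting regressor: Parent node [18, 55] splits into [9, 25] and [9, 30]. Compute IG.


Parent = [18, 55], H_parent = 0.8058
H_left = 0.8338 (n=34), H_right = 0.7793 (n=39)
H_children = (34/73)·0.8338 + (39/73)·0.7793 = 0.8047
IG = 0.8058 - 0.8047 = 0.0011

0.0011


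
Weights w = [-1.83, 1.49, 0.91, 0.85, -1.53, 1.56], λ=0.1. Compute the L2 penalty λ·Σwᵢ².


‖w‖₂² = (-1.83)² + (1.49)² + (0.91)² + (0.85)² + (-1.53)² + (1.56)²
     = 3.3489 + 2.2201 + 0.8281 + 0.7225 + 2.3409 + 2.4336
     = 11.8941
λ·‖w‖₂² = 0.1·11.8941 = 1.18941

1.18941


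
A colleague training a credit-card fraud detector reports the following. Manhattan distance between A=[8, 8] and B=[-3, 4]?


d = |8+ 3| + |8-4|
  = 11 + 4
  = 15

15


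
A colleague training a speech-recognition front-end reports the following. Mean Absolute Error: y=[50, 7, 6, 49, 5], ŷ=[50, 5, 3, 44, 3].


Absolute errors: |50-50|=0, |7-5|=2, |6-3|=3, |49-44|=5, |5-3|=2
Sum = 12
MAE = 12/5 = 12/5

12/5


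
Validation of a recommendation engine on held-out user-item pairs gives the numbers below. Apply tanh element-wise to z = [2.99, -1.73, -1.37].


tanh(2.99) = 0.995
tanh(-1.73) = -0.9391
tanh(-1.37) = -0.8787
result = [0.995, -0.9391, -0.8787]

[0.995, -0.9391, -0.8787]


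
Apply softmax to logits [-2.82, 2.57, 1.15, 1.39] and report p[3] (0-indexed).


Exponentials: e^-2.82=0.0596, e^2.57=13.0658, e^1.15=3.1582, e^1.39=4.0149
Sum = 20.2985
Softmax = [0.0029, 0.6437, 0.1556, 0.1978]
p[3] = 4.0149/20.2985 = 0.1978

0.1978


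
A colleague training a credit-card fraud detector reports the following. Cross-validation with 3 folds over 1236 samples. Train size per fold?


Fold size = 1236/3 = 412
Training per fold = 1236 - 412 = 824

824


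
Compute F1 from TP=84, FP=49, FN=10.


Precision = 84/133 = 0.6316
Recall = 84/94 = 0.8936
F1 = 2·P·R/(P+R) = 2·TP/(2·TP+FP+FN) = 168/(168+49+10) = 168/227 = 0.7401

0.7401


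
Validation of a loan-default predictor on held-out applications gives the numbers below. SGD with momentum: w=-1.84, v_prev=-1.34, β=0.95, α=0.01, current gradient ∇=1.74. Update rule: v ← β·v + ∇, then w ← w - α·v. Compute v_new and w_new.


v_new = 0.95·-1.34 + 1.74 = -1.273 + 1.74 = 0.467
w_new = -1.84 - 0.01·0.467 = -1.84 - 0.00467 = -1.84467

v_new=0.467, w_new=-1.84467


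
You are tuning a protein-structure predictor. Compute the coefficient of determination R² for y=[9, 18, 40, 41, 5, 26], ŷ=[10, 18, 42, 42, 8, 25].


ȳ = 23.1667
SS_res = Σ(y-ŷ)² = 16
SS_tot = Σ(y-ȳ)² = 1166.83
R² = 1 - SS_res/SS_tot = 1 - 0.0137 = 0.9863

0.9863


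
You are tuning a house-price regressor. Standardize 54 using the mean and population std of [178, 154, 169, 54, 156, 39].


μ = 125, σ = 56.2494
z = (54 - 125)/56.2494 = -1.2622

-1.2622


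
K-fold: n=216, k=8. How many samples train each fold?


Fold size = 216/8 = 27
Training per fold = 216 - 27 = 189

189


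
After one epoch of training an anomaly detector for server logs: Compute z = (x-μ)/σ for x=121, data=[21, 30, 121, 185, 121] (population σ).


μ = 95.6, σ = 61.8889
z = (121 - 95.6)/61.8889 = 0.4104

0.4104


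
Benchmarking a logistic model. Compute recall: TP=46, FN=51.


Recall = TP/(TP+FN)
= 46/(46+51)
= 46/97 = 47.42%

47.42%


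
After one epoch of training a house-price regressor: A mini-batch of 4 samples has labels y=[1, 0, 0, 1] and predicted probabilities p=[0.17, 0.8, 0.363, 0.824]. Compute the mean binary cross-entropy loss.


L[0] = -ln(0.17) = 1.772
L[1] = -ln(1-0.8) = -ln(0.2) = 1.6094
L[2] = -ln(1-0.363) = -ln(0.637) = 0.451
L[3] = -ln(0.824) = 0.1936
mean = (1.772 + 1.6094 + 0.451 + 0.1936)/4 = 1.0065

1.0065


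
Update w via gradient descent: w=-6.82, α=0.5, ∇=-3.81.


w_new = w - α·∇
= -6.82 - 0.5·-3.81
= -6.82 + 1.905
= -4.915

-4.915


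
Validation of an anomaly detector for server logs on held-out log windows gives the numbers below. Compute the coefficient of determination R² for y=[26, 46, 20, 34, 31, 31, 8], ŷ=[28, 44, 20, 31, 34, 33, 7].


ȳ = 28
SS_res = Σ(y-ŷ)² = 31
SS_tot = Σ(y-ȳ)² = 846
R² = 1 - SS_res/SS_tot = 1 - 0.0366 = 0.9634

0.9634


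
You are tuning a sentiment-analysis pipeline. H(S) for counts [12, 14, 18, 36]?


Probabilities: [12/80, 14/80, 18/80, 36/80] ≈ [0.15, 0.175, 0.225, 0.45]
H = -((12/80)·log₂(12/80) + (14/80)·log₂(14/80) + (18/80)·log₂(18/80) + (36/80)·log₂(36/80))
  = 1.8532 bits

1.8532 bits


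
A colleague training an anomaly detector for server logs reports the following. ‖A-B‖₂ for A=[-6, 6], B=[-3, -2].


d = √((-6+ 3)² + (6+ 2)²)
  = √(9 + 64)
  = √73 = 8.544

8.544


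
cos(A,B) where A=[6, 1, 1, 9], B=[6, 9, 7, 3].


A·B = 6·6 + 1·9 + 1·7 + 9·3 = 79
‖A‖ = √119 = 10.9087, ‖B‖ = √175 = 13.2288
cos = 79/(√119·√175) = 79/√20825 = 0.5474

0.5474


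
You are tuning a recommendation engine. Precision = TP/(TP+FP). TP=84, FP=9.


Precision = TP/(TP+FP)
= 84/(84+9)
= 84/93 = 90.32%

90.32%


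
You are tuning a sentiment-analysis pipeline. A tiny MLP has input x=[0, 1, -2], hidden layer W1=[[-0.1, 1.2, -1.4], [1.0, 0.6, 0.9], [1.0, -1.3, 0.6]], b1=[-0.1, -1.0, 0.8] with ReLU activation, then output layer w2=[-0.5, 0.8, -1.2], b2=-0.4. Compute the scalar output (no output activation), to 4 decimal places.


z1[0] = (-0.1)·(0) + (1.2)·(1) + (-1.4)·(-2) - 0.1 = 3.9
z1[1] = (1.0)·(0) + (0.6)·(1) + (0.9)·(-2) - 1.0 = -2.2
z1[2] = (1.0)·(0) + (-1.3)·(1) + (0.6)·(-2) + 0.8 = -1.7
h = ReLU(z1) = [3.9, 0.0, 0.0]
output = (-0.5)·(3.9) + (0.8)·(0.0) + (-1.2)·(0.0) - 0.4 = -2.35

-2.35


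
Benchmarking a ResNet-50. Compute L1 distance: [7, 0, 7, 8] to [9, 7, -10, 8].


d = |7-9| + |0-7| + |7+ 10| + |8-8|
  = 2 + 7 + 17 + 0
  = 26

26


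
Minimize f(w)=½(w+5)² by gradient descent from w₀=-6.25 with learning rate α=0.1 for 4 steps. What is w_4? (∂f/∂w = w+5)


step 1: grad = -6.25+5 = -1.25; w = -6.25 - 0.1·(-1.25) = -6.125
step 2: grad = -6.125+5 = -1.125; w = -6.125 - 0.1·(-1.125) = -6.0125
step 3: grad = -6.0125+5 = -1.0125; w = -6.0125 - 0.1·(-1.0125) = -5.91125
step 4: grad = -5.91125+5 = -0.91125; w = -5.91125 - 0.1·(-0.91125) = -5.820125

-5.820125


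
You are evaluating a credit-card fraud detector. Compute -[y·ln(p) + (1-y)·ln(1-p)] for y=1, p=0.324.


BCE = -[y·ln(p) + (1-y)·ln(1-p)]
= -1·ln(0.324) - 0
= -ln(0.324) = 1.127

1.127


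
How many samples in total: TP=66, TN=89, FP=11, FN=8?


Total = TP + TN + FP + FN
= 66 + 89 + 11 + 8
= 174
(Predicted positive: 77, predicted negative: 97)

174


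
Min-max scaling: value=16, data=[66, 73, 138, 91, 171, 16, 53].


min=16, max=171
(16-16)/(171-16) = 0/155 = 0.0

0.0


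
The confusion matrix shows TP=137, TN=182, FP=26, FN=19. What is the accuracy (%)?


Accuracy = (TP+TN)/(TP+TN+FP+FN)
= (137+182)/(364)
= 319/364 = 87.64%

87.64%


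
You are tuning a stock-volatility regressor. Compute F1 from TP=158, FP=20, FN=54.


Precision = 158/178 = 0.8876
Recall = 158/212 = 0.7453
F1 = 2·P·R/(P+R) = 2·TP/(2·TP+FP+FN) = 316/(316+20+54) = 316/390 = 0.8103

0.8103


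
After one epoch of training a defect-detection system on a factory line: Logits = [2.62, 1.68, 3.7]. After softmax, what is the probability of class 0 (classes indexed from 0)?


Exponentials: e^2.62=13.7357, e^1.68=5.3656, e^3.7=40.4473
Sum = 59.5486
Softmax = [0.2307, 0.0901, 0.6792]
p[0] = 13.7357/59.5486 = 0.2307

0.2307


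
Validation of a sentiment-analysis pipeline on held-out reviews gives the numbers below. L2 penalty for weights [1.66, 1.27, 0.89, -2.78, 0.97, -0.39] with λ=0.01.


‖w‖₂² = (1.66)² + (1.27)² + (0.89)² + (-2.78)² + (0.97)² + (-0.39)²
     = 2.7556 + 1.6129 + 0.7921 + 7.7284 + 0.9409 + 0.1521
     = 13.982
λ·‖w‖₂² = 0.01·13.982 = 0.13982

0.13982


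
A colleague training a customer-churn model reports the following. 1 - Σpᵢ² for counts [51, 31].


Probabilities: [51/82, 31/82] ≈ [0.622, 0.378]
Σpᵢ² = (2601 + 961)/82² = 3562/6724
Gini = 1 - Σpᵢ² = 1 - 3562/6724 = 0.4703

0.4703


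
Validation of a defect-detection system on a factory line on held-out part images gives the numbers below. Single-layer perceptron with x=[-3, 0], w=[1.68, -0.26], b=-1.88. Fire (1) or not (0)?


z = (-3)·(1.68) + (0)·(-0.26) - 1.88
  = -6.92
step(z) = 0 (z<0)

0


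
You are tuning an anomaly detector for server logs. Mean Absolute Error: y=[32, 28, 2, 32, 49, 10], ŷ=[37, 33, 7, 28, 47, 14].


Absolute errors: |32-37|=5, |28-33|=5, |2-7|=5, |32-28|=4, |49-47|=2, |10-14|=4
Sum = 25
MAE = 25/6 = 25/6

25/6


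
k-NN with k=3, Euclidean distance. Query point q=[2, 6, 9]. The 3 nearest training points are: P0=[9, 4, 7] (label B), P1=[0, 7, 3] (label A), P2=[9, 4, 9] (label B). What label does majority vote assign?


d(q,P0) = 7.5498  (label B)
d(q,P1) = 6.4031  (label A)
d(q,P2) = 7.2801  (label B)
Votes: A=1, B=2
Majority → B

B


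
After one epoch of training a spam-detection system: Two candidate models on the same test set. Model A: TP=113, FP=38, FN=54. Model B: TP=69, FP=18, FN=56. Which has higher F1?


Model A: P=113/151=0.7483, R=113/167=0.6766, F1=2PR/(P+R)=2TP/(2TP+FP+FN)=226/318=0.7107
Model B: P=69/87=0.7931, R=69/125=0.552, F1=2PR/(P+R)=2TP/(2TP+FP+FN)=138/212=0.6509
0.7107 > 0.6509 → Model A

Model A


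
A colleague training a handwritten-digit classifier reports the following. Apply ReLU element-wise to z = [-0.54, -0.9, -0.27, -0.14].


ReLU(-0.54) = max(0, -0.54) = 0.0
ReLU(-0.9) = max(0, -0.9) = 0.0
ReLU(-0.27) = max(0, -0.27) = 0.0
ReLU(-0.14) = max(0, -0.14) = 0.0
result = [0.0, 0.0, 0.0, 0.0]

[0.0, 0.0, 0.0, 0.0]


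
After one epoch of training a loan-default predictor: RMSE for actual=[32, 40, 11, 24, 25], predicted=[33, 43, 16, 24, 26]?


MSE = 36/5 = 7.2
RMSE = √(36/5) = 2.6833

2.6833


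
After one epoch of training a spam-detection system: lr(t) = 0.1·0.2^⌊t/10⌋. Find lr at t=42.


n_drops = ⌊42/10⌋ = 4
lr = 0.1·0.2^4 = 0.1·0.0016 = 0.00016

0.00016


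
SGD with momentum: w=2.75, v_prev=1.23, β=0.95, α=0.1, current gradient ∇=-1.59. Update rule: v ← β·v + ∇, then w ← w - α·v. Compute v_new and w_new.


v_new = 0.95·1.23 - 1.59 = 1.1685 - 1.59 = -0.4215
w_new = 2.75 - 0.1·-0.4215 = 2.75 + 0.04215 = 2.79215

v_new=-0.4215, w_new=2.79215


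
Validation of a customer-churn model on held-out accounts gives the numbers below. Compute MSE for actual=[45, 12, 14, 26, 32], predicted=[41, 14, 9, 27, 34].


Squared errors: (45-41)²=16, (12-14)²=4, (14-9)²=25, (26-27)²=1, (32-34)²=4
Sum = 50
MSE = 50/5 = 10

10


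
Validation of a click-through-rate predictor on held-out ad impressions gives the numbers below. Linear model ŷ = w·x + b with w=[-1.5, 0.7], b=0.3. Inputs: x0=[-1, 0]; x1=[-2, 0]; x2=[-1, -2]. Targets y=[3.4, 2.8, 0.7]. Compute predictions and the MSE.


ŷ0 = (-1.5)·(-1) + (0.7)·(0) + 0.3 = 1.8
ŷ1 = (-1.5)·(-2) + (0.7)·(0) + 0.3 = 3.3
ŷ2 = (-1.5)·(-1) + (0.7)·(-2) + 0.3 = 0.4
errors² = [2.56, 0.25, 0.09]
MSE = 2.9000/3 = 0.9667

0.9667


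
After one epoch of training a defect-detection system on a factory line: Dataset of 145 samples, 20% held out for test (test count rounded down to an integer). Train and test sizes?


Test = ⌊145·20/100⌋ = 29
Train = 145 - 29 = 116

Train: 116, Test: 29


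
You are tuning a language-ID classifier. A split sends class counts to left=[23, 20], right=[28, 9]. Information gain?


Parent = [51, 29], H_parent = 0.9447
H_left = 0.9965 (n=43), H_right = 0.8004 (n=37)
H_children = (43/80)·0.9965 + (37/80)·0.8004 = 0.9058
IG = 0.9447 - 0.9058 = 0.0389

0.0389


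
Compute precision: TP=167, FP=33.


Precision = TP/(TP+FP)
= 167/(167+33)
= 167/200 = 83.5%

83.5%


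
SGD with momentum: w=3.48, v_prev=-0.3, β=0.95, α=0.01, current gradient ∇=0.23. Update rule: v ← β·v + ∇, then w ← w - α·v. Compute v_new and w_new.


v_new = 0.95·-0.3 + 0.23 = -0.285 + 0.23 = -0.055
w_new = 3.48 - 0.01·-0.055 = 3.48 + 0.00055 = 3.48055

v_new=-0.055, w_new=3.48055


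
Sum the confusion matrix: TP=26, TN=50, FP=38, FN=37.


Total = TP + TN + FP + FN
= 26 + 50 + 38 + 37
= 151
(Predicted positive: 64, predicted negative: 87)

151


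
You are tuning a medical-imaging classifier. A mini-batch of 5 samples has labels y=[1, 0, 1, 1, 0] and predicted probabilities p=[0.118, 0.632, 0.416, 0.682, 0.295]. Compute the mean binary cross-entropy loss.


L[0] = -ln(0.118) = 2.1371
L[1] = -ln(1-0.632) = -ln(0.368) = 0.9997
L[2] = -ln(0.416) = 0.8771
L[3] = -ln(0.682) = 0.3827
L[4] = -ln(1-0.295) = -ln(0.705) = 0.3496
mean = (2.1371 + 0.9997 + 0.8771 + 0.3827 + 0.3496)/5 = 0.9492

0.9492


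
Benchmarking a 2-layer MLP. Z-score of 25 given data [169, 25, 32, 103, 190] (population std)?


μ = 103.8, σ = 67.8923
z = (25 - 103.8)/67.8923 = -1.1607

-1.1607


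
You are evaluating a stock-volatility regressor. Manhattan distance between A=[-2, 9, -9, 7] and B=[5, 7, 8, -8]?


d = |-2-5| + |9-7| + |-9-8| + |7+ 8|
  = 7 + 2 + 17 + 15
  = 41

41


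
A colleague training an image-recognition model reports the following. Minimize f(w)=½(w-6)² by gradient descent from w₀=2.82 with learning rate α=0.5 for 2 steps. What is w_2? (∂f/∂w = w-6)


step 1: grad = 2.82-6 = -3.18; w = 2.82 - 0.5·(-3.18) = 4.41
step 2: grad = 4.41-6 = -1.59; w = 4.41 - 0.5·(-1.59) = 5.205

5.205


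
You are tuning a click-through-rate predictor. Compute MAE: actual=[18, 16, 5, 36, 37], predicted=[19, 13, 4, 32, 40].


Absolute errors: |18-19|=1, |16-13|=3, |5-4|=1, |36-32|=4, |37-40|=3
Sum = 12
MAE = 12/5 = 12/5

12/5


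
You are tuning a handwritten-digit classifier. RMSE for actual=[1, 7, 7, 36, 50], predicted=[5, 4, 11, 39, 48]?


MSE = 54/5 = 10.8
RMSE = √(54/5) = 3.2863

3.2863


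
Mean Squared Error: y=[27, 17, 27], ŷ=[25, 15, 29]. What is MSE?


Squared errors: (27-25)²=4, (17-15)²=4, (27-29)²=4
Sum = 12
MSE = 12/3 = 4

4


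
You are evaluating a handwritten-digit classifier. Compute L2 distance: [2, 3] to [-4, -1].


d = √((2+ 4)² + (3+ 1)²)
  = √(36 + 16)
  = √52 = 7.2111

7.2111


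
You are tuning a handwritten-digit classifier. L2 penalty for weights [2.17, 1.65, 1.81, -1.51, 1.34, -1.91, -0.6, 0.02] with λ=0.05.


‖w‖₂² = (2.17)² + (1.65)² + (1.81)² + (-1.51)² + (1.34)² + (-1.91)² + (-0.6)² + (0.02)²
     = 4.7089 + 2.7225 + 3.2761 + 2.2801 + 1.7956 + 3.6481 + 0.36 + 0.0004
     = 18.7917
λ·‖w‖₂² = 0.05·18.7917 = 0.939585

0.939585


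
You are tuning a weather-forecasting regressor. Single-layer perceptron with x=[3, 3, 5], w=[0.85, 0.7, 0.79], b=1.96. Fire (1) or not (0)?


z = (3)·(0.85) + (3)·(0.7) + (5)·(0.79) + 1.96
  = 10.56
step(z) = 1 (z≥0)

1


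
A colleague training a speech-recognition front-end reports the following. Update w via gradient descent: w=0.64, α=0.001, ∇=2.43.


w_new = w - α·∇
= 0.64 - 0.001·2.43
= 0.64 - 0.00243
= 0.63757

0.63757


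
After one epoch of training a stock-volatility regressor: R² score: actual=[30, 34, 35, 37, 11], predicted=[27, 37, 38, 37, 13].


ȳ = 29.4
SS_res = Σ(y-ŷ)² = 31
SS_tot = Σ(y-ȳ)² = 449.2
R² = 1 - SS_res/SS_tot = 1 - 0.069 = 0.931

0.931


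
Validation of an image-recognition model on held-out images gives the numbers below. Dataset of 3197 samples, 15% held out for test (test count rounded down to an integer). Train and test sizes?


Test = ⌊3197·15/100⌋ = 479
Train = 3197 - 479 = 2718

Train: 2718, Test: 479


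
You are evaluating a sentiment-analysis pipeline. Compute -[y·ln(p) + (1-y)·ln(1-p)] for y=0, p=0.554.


BCE = -[y·ln(p) + (1-y)·ln(1-p)]
= -0 - 1·ln(1-0.554)
= -ln(0.446) = 0.8074

0.8074


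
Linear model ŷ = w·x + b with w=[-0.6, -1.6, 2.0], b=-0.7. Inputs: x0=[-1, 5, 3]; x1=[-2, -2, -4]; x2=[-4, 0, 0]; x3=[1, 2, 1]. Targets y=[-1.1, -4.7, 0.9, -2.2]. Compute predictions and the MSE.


ŷ0 = (-0.6)·(-1) + (-1.6)·(5) + (2.0)·(3) - 0.7 = -2.1
ŷ1 = (-0.6)·(-2) + (-1.6)·(-2) + (2.0)·(-4) - 0.7 = -4.3
ŷ2 = (-0.6)·(-4) + (-1.6)·(0) + (2.0)·(0) - 0.7 = 1.7
ŷ3 = (-0.6)·(1) + (-1.6)·(2) + (2.0)·(1) - 0.7 = -2.5
errors² = [1.0, 0.16, 0.64, 0.09]
MSE = 1.8900/4 = 0.4725

0.4725


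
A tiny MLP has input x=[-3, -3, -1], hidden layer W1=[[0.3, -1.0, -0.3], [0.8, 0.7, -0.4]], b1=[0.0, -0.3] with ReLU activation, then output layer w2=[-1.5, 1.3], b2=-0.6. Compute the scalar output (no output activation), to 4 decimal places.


z1[0] = (0.3)·(-3) + (-1.0)·(-3) + (-0.3)·(-1) + 0.0 = 2.4
z1[1] = (0.8)·(-3) + (0.7)·(-3) + (-0.4)·(-1) - 0.3 = -4.4
h = ReLU(z1) = [2.4, 0.0]
output = (-1.5)·(2.4) + (1.3)·(0.0) - 0.6 = -4.2

-4.2


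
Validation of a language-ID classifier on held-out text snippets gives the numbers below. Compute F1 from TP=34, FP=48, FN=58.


Precision = 34/82 = 0.4146
Recall = 34/92 = 0.3696
F1 = 2·P·R/(P+R) = 2·TP/(2·TP+FP+FN) = 68/(68+48+58) = 68/174 = 0.3908

0.3908


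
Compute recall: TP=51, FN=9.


Recall = TP/(TP+FN)
= 51/(51+9)
= 51/60 = 85.0%

85.0%


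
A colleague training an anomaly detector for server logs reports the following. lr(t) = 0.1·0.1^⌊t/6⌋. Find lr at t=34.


n_drops = ⌊34/6⌋ = 5
lr = 0.1·0.1^5 = 0.1·0.00001 = 0.000001

0.000001


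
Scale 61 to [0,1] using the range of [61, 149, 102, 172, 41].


min=41, max=172
(61-41)/(172-41) = 20/131 = 0.1527

0.1527


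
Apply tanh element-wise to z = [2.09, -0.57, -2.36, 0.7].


tanh(2.09) = 0.9699
tanh(-0.57) = -0.5154
tanh(-2.36) = -0.9823
tanh(0.7) = 0.6044
result = [0.9699, -0.5154, -0.9823, 0.6044]

[0.9699, -0.5154, -0.9823, 0.6044]


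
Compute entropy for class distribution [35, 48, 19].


Probabilities: [35/102, 48/102, 19/102] ≈ [0.3431, 0.4706, 0.1863]
H = -((35/102)·log₂(35/102) + (48/102)·log₂(48/102) + (19/102)·log₂(19/102))
  = 1.4929 bits

1.4929 bits


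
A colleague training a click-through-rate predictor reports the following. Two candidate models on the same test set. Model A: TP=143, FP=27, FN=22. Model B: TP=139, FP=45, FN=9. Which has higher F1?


Model A: P=143/170=0.8412, R=143/165=0.8667, F1=2PR/(P+R)=2TP/(2TP+FP+FN)=286/335=0.8537
Model B: P=139/184=0.7554, R=139/148=0.9392, F1=2PR/(P+R)=2TP/(2TP+FP+FN)=278/332=0.8373
0.8537 > 0.8373 → Model A

Model A


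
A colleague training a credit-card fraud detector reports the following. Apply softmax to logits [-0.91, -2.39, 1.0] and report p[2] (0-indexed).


Exponentials: e^-0.91=0.4025, e^-2.39=0.0916, e^1.0=2.7183
Sum = 3.2124
Softmax = [0.1253, 0.0285, 0.8462]
p[2] = 2.7183/3.2124 = 0.8462

0.8462


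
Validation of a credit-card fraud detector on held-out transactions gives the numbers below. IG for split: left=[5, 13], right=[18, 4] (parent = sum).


Parent = [23, 17], H_parent = 0.9837
H_left = 0.8524 (n=18), H_right = 0.684 (n=22)
H_children = (18/40)·0.8524 + (22/40)·0.684 = 0.7598
IG = 0.9837 - 0.7598 = 0.2239

0.2239


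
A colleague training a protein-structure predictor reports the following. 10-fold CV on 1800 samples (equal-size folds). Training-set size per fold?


Fold size = 1800/10 = 180
Training per fold = 1800 - 180 = 1620

1620


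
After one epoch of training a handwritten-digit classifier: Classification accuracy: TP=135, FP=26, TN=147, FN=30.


Accuracy = (TP+TN)/(TP+TN+FP+FN)
= (135+147)/(338)
= 282/338 = 83.43%

83.43%


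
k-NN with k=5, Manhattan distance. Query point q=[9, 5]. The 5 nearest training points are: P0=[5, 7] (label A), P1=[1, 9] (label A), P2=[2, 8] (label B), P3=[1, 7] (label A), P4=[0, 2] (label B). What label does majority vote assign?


d(q,P0) = 6  (label A)
d(q,P1) = 12  (label A)
d(q,P2) = 10  (label B)
d(q,P3) = 10  (label A)
d(q,P4) = 12  (label B)
Votes: A=3, B=2
Majority → A

A


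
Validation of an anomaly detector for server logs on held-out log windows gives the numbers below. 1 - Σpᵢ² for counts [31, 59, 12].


Probabilities: [31/102, 59/102, 12/102] ≈ [0.3039, 0.5784, 0.1176]
Σpᵢ² = (961 + 3481 + 144)/102² = 4586/10404
Gini = 1 - Σpᵢ² = 1 - 4586/10404 = 0.5592

0.5592


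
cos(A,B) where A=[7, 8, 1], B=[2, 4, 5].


A·B = 7·2 + 8·4 + 1·5 = 51
‖A‖ = √114 = 10.6771, ‖B‖ = √45 = 6.7082
cos = 51/(√114·√45) = 51/√5130 = 0.7121

0.7121


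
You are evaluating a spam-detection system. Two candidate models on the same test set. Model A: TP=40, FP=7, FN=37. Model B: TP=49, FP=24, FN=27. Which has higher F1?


Model A: P=40/47=0.8511, R=40/77=0.5195, F1=2PR/(P+R)=2TP/(2TP+FP+FN)=80/124=0.6452
Model B: P=49/73=0.6712, R=49/76=0.6447, F1=2PR/(P+R)=2TP/(2TP+FP+FN)=98/149=0.6577
0.6452 < 0.6577 → Model B

Model B


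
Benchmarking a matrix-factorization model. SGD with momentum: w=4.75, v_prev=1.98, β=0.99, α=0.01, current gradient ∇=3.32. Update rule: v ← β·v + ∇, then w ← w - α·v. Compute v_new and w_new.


v_new = 0.99·1.98 + 3.32 = 1.9602 + 3.32 = 5.2802
w_new = 4.75 - 0.01·5.2802 = 4.75 - 0.052802 = 4.697198

v_new=5.2802, w_new=4.697198


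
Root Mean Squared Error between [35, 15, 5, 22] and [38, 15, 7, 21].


MSE = 14/4 = 3.5
RMSE = √(14/4) = 1.8708

1.8708


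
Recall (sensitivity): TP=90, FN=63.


Recall = TP/(TP+FN)
= 90/(90+63)
= 90/153 = 58.82%

58.82%


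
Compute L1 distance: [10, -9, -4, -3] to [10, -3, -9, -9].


d = |10-10| + |-9+ 3| + |-4+ 9| + |-3+ 9|
  = 0 + 6 + 5 + 6
  = 17

17


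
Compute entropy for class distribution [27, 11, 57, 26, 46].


Probabilities: [27/167, 11/167, 57/167, 26/167, 46/167] ≈ [0.1617, 0.0659, 0.3413, 0.1557, 0.2754]
H = -((27/167)·log₂(27/167) + (11/167)·log₂(11/167) + (57/167)·log₂(57/167) + (26/167)·log₂(26/167) + (46/167)·log₂(46/167))
  = 2.143 bits

2.143 bits


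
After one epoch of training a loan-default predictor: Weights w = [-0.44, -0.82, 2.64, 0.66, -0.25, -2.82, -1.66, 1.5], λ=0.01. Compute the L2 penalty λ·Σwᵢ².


‖w‖₂² = (-0.44)² + (-0.82)² + (2.64)² + (0.66)² + (-0.25)² + (-2.82)² + (-1.66)² + (1.5)²
     = 0.1936 + 0.6724 + 6.9696 + 0.4356 + 0.0625 + 7.9524 + 2.7556 + 2.25
     = 21.2917
λ·‖w‖₂² = 0.01·21.2917 = 0.212917

0.212917


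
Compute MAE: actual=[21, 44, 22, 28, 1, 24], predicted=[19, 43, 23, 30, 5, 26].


Absolute errors: |21-19|=2, |44-43|=1, |22-23|=1, |28-30|=2, |1-5|=4, |24-26|=2
Sum = 12
MAE = 12/6 = 2

2


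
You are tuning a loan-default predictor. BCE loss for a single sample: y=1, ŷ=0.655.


BCE = -[y·ln(p) + (1-y)·ln(1-p)]
= -1·ln(0.655) - 0
= -ln(0.655) = 0.4231

0.4231


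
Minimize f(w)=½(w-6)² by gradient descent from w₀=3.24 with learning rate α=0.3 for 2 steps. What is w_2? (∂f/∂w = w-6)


step 1: grad = 3.24-6 = -2.76; w = 3.24 - 0.3·(-2.76) = 4.068
step 2: grad = 4.068-6 = -1.932; w = 4.068 - 0.3·(-1.932) = 4.6476

4.6476


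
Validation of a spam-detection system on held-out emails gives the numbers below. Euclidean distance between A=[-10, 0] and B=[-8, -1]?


d = √((-10+ 8)² + (0+ 1)²)
  = √(4 + 1)
  = √5 = 2.2361

2.2361


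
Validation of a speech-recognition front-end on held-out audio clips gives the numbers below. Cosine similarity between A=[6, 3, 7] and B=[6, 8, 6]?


A·B = 6·6 + 3·8 + 7·6 = 102
‖A‖ = √94 = 9.6954, ‖B‖ = √136 = 11.6619
cos = 102/(√94·√136) = 102/√12784 = 0.9021

0.9021
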